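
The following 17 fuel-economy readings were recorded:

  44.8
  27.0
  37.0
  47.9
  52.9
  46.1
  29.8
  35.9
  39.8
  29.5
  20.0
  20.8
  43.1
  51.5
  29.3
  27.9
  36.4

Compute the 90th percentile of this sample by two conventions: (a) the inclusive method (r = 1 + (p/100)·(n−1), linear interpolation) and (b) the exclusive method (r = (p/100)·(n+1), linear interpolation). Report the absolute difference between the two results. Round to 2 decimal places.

2.44

Sorted: 20.0, 20.8, 27.0, 27.9, 29.3, 29.5, 29.8, 35.9, 36.4, 37.0, 39.8, 43.1, 44.8, 46.1, 47.9, 51.5, 52.9.
n = 17.
(a) r = 15.4; between ranks 15 (47.9) and 16 (51.5): 49.34.
(b) r = 16.2; between ranks 16 (51.5) and 17 (52.9): 51.78.
|49.34 − 51.78| = 2.44.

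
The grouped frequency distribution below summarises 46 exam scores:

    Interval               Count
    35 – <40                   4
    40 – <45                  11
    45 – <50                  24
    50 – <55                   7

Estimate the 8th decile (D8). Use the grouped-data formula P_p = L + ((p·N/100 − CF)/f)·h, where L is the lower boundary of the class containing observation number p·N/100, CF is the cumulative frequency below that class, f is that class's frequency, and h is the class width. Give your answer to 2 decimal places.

N = 46; target position k = 80/100 · 46 = 36.8.
Cumulative frequencies: 4, 15, 39, 46.
Observation 36.8 falls in the class 45 – <50.
L = 45, CF = 15, f = 24, h = 5.
P80 = 45 + ((36.8 − 15)/24)·5 = 45 + 4.54167 = 49.5417.

49.54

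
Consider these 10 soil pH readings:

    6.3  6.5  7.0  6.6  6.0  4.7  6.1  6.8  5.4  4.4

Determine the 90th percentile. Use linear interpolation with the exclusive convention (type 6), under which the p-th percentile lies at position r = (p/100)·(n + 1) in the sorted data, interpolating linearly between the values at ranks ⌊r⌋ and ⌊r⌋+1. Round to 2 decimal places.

6.98

Sorted: 4.4, 4.7, 5.4, 6.0, 6.1, 6.3, 6.5, 6.6, 6.8, 7.0.
n = 10.
r = (90/100)·(10 + 1) = 9.9.
Rank 9 is 6.8 and rank 10 is 7.0.
Interpolate: 6.8 + 0.9·(7.0 − 6.8) = 6.8 + 0.9·0.2 = 6.98.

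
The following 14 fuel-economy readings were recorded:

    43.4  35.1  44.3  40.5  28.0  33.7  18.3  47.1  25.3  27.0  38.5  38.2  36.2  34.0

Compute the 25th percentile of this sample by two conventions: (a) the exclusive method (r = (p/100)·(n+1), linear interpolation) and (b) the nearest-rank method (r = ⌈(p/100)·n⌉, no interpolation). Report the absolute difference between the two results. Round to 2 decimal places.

Sorted: 18.3, 25.3, 27.0, 28.0, 33.7, 34.0, 35.1, 36.2, 38.2, 38.5, 40.5, 43.4, 44.3, 47.1.
n = 14.
(a) r = 3.75; between ranks 3 (27.0) and 4 (28.0): 27.75.
(b) the nearest-rank method: rank 4 → 28.
|27.75 − 28| = 0.25.

0.25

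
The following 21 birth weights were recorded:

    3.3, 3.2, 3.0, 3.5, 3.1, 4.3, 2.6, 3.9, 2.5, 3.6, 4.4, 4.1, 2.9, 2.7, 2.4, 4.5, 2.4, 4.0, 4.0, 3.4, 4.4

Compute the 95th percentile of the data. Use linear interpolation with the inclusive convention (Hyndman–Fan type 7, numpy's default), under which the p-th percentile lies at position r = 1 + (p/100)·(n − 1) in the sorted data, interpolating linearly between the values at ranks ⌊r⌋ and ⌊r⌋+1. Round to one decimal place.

Sorted: 2.4, 2.4, 2.5, 2.6, 2.7, 2.9, 3.0, 3.1, 3.2, 3.3, 3.4, 3.5, 3.6, 3.9, 4.0, 4.0, 4.1, 4.3, 4.4, 4.4, 4.5.
n = 21.
r = 1 + (95/100)·(21 − 1) = 1 + 19 = 20.
r is an integer, so P95 is the value at rank 20: 4.4.

4.4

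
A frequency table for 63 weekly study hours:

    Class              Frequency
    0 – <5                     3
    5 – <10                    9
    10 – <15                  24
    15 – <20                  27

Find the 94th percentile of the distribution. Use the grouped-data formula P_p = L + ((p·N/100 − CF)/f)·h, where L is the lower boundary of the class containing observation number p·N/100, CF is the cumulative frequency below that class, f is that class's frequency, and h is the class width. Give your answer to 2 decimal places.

N = 63; target position k = 94/100 · 63 = 59.22.
Cumulative frequencies: 3, 12, 36, 63.
Observation 59.22 falls in the class 15 – <20.
L = 15, CF = 36, f = 27, h = 5.
P94 = 15 + ((59.22 − 36)/27)·5 = 15 + 4.3 = 19.3.

19.30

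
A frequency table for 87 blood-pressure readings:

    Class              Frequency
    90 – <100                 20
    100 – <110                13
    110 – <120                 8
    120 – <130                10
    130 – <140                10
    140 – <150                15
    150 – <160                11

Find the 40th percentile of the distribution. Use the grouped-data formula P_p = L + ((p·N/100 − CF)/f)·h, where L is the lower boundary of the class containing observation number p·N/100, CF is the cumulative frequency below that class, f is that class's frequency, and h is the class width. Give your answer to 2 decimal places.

112.25

N = 87; target position k = 40/100 · 87 = 34.8.
Cumulative frequencies: 20, 33, 41, 51, 61, 76, 87.
Observation 34.8 falls in the class 110 – <120.
L = 110, CF = 33, f = 8, h = 10.
P40 = 110 + ((34.8 − 33)/8)·10 = 110 + 2.25 = 112.25.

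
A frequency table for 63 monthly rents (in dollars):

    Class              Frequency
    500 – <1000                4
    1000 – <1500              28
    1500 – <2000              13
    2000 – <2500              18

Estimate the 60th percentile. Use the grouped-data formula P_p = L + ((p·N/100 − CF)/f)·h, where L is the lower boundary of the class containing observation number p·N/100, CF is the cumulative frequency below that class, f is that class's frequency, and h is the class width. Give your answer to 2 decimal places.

1723.08

N = 63; target position k = 60/100 · 63 = 37.8.
Cumulative frequencies: 4, 32, 45, 63.
Observation 37.8 falls in the class 1500 – <2000.
L = 1500, CF = 32, f = 13, h = 500.
P60 = 1500 + ((37.8 − 32)/13)·500 = 1500 + 223.077 = 1723.08.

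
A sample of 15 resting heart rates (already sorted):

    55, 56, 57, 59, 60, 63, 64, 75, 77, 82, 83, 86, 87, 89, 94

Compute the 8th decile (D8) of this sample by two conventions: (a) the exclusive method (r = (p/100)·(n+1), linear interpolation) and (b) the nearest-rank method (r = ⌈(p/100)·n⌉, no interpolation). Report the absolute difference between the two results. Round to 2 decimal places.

n = 15.
(a) r = 12.8; between ranks 12 (86) and 13 (87): 86.8.
(b) the nearest-rank method: rank 12 → 86.
|86.8 − 86| = 0.8.

0.80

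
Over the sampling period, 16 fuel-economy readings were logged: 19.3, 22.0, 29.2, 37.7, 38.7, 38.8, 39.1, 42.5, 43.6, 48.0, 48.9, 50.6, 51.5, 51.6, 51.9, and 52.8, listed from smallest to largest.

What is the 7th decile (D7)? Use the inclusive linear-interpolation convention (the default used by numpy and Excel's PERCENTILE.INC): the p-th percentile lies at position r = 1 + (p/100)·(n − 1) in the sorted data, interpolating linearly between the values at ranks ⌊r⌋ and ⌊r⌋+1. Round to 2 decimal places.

n = 16.
r = 1 + (70/100)·(16 − 1) = 1 + 10.5 = 11.5.
Rank 11 is 48.9 and rank 12 is 50.6.
Interpolate: 48.9 + 0.5·(50.6 − 48.9) = 48.9 + 0.5·1.7 = 49.75.

49.75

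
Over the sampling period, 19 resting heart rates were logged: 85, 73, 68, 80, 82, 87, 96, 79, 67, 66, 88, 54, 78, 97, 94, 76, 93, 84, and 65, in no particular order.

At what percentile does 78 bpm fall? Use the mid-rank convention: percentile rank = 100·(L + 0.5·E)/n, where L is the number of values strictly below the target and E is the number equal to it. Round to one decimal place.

39.5

Sorted: 54, 65, 66, 67, 68, 73, 76, 78, 79, 80, 82, 84, 85, 87, 88, 93, 94, 96, 97.
Count below 78: L = 7; count equal: E = 1; n = 19.
Percentile rank = 100·(7 + 0.5·1)/19 = 100·7.5/19 = 39.47.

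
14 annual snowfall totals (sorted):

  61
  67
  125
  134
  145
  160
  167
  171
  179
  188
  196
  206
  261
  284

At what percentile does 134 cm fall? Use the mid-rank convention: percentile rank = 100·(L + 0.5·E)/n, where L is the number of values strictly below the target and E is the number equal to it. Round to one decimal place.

Count below 134: L = 3; count equal: E = 1; n = 14.
Percentile rank = 100·(3 + 0.5·1)/14 = 100·3.5/14 = 25.

25.0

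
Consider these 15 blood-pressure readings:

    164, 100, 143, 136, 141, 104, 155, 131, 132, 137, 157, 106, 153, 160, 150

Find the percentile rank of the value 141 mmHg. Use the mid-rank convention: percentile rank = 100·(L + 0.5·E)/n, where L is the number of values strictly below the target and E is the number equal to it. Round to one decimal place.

Sorted: 100, 104, 106, 131, 132, 136, 137, 141, 143, 150, 153, 155, 157, 160, 164.
Count below 141: L = 7; count equal: E = 1; n = 15.
Percentile rank = 100·(7 + 0.5·1)/15 = 100·7.5/15 = 50.

50.0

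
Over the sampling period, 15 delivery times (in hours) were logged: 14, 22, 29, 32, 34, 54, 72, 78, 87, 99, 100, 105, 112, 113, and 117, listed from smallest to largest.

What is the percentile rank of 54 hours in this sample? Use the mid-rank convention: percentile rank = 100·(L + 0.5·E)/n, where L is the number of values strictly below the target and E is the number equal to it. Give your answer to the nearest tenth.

36.7

Count below 54: L = 5; count equal: E = 1; n = 15.
Percentile rank = 100·(5 + 0.5·1)/15 = 100·5.5/15 = 36.67.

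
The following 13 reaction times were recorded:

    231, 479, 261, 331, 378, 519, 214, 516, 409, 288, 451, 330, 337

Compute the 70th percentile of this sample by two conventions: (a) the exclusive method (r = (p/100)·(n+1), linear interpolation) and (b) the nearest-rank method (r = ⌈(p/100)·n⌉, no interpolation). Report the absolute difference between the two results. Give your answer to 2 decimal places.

8.40

Sorted: 214, 231, 261, 288, 330, 331, 337, 378, 409, 451, 479, 516, 519.
n = 13.
(a) r = 9.8; between ranks 9 (409) and 10 (451): 442.6.
(b) the nearest-rank method: rank 10 → 451.
|442.6 − 451| = 8.4.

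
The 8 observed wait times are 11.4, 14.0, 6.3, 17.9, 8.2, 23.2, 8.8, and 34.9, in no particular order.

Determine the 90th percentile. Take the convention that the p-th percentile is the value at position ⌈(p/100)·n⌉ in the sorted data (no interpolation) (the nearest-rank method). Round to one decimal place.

34.9

Sorted: 6.3, 8.2, 8.8, 11.4, 14.0, 17.9, 23.2, 34.9.
n = 8.
Position = ⌈90/100 · 8⌉ = ⌈7.2⌉ = 8.
The value at rank 8 is 34.9.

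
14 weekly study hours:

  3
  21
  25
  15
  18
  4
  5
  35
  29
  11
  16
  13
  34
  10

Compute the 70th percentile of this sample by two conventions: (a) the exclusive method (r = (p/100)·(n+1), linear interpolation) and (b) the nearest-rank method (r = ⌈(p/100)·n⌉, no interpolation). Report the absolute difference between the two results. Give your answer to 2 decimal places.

2.00

Sorted: 3, 4, 5, 10, 11, 13, 15, 16, 18, 21, 25, 29, 34, 35.
n = 14.
(a) r = 10.5; between ranks 10 (21) and 11 (25): 23.
(b) the nearest-rank method: rank 10 → 21.
|23 − 21| = 2.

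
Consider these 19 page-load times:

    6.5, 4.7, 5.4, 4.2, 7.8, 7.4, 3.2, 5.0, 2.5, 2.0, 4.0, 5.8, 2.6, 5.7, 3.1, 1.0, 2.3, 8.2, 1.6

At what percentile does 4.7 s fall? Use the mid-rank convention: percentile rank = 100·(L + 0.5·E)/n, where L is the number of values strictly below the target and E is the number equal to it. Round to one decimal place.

55.3

Sorted: 1.0, 1.6, 2.0, 2.3, 2.5, 2.6, 3.1, 3.2, 4.0, 4.2, 4.7, 5.0, 5.4, 5.7, 5.8, 6.5, 7.4, 7.8, 8.2.
Count below 4.7: L = 10; count equal: E = 1; n = 19.
Percentile rank = 100·(10 + 0.5·1)/19 = 100·10.5/19 = 55.26.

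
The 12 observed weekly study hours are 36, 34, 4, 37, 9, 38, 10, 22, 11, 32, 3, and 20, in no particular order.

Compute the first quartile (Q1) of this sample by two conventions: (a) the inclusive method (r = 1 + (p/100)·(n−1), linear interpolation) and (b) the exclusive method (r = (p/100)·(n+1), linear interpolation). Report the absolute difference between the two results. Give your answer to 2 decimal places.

0.50

Sorted: 3, 4, 9, 10, 11, 20, 22, 32, 34, 36, 37, 38.
n = 12.
(a) r = 3.75; between ranks 3 (9) and 4 (10): 9.75.
(b) r = 3.25; between ranks 3 (9) and 4 (10): 9.25.
|9.75 − 9.25| = 0.5.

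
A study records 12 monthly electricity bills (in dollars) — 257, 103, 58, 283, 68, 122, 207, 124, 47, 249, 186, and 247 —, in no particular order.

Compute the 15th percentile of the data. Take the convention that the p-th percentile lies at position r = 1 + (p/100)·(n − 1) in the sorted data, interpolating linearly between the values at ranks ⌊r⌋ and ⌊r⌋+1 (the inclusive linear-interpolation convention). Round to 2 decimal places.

Sorted: 47, 58, 68, 103, 122, 124, 186, 207, 247, 249, 257, 283.
n = 12.
r = 1 + (15/100)·(12 − 1) = 1 + 1.65 = 2.65.
Rank 2 is 58 and rank 3 is 68.
Interpolate: 58 + 0.65·(68 − 58) = 58 + 0.65·10 = 64.5.

64.50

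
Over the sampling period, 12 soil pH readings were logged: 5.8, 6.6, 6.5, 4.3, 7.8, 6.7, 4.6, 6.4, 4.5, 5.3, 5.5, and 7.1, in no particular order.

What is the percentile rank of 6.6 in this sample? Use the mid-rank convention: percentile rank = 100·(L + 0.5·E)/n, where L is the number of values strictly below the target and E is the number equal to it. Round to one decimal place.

Sorted: 4.3, 4.5, 4.6, 5.3, 5.5, 5.8, 6.4, 6.5, 6.6, 6.7, 7.1, 7.8.
Count below 6.6: L = 8; count equal: E = 1; n = 12.
Percentile rank = 100·(8 + 0.5·1)/12 = 100·8.5/12 = 70.83.

70.8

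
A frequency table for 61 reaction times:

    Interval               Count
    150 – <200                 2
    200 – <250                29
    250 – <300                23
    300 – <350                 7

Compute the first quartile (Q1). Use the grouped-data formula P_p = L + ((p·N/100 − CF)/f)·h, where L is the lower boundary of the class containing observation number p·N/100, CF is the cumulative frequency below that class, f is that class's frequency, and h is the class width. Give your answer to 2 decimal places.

N = 61; target position k = 25/100 · 61 = 15.25.
Cumulative frequencies: 2, 31, 54, 61.
Observation 15.25 falls in the class 200 – <250.
L = 200, CF = 2, f = 29, h = 50.
P25 = 200 + ((15.25 − 2)/29)·50 = 200 + 22.8448 = 222.845.

222.84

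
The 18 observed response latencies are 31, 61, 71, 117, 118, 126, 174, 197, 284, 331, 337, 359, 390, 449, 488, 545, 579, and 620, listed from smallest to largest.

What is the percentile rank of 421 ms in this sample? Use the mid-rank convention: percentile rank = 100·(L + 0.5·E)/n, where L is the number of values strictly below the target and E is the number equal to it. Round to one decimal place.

72.2

Count below 421: L = 13; count equal: E = 0; n = 18.
Percentile rank = 100·(13 + 0.5·0)/18 = 100·13/18 = 72.22.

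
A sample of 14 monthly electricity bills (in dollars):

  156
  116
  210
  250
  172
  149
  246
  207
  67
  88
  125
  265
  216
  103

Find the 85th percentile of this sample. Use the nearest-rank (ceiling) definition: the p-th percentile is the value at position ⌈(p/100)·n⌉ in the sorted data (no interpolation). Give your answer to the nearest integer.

246

Sorted: 67, 88, 103, 116, 125, 149, 156, 172, 207, 210, 216, 246, 250, 265.
n = 14.
Position = ⌈85/100 · 14⌉ = ⌈11.9⌉ = 12.
The value at rank 12 is 246.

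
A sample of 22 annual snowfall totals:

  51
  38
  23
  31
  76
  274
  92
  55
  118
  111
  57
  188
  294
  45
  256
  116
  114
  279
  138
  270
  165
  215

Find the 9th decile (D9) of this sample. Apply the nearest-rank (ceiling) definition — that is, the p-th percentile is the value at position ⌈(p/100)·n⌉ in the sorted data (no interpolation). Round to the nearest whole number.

274

Sorted: 23, 31, 38, 45, 51, 55, 57, 76, 92, 111, 114, 116, 118, 138, 165, 188, 215, 256, 270, 274, 279, 294.
n = 22.
Position = ⌈90/100 · 22⌉ = ⌈19.8⌉ = 20.
The value at rank 20 is 274.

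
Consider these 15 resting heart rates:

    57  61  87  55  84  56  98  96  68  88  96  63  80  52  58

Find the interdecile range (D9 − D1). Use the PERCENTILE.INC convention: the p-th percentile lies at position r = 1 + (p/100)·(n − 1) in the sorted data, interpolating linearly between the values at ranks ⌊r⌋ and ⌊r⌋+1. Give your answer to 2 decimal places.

Sorted: 52, 55, 56, 57, 58, 61, 63, 68, 80, 84, 87, 88, 96, 96, 98.
n = 15.
P10: r = 2.4; ranks 2–3 are 55, 56; interpolating gives 55.4.
P90: r = 13.6; ranks 13–14 are 96, 96; interpolating gives 96.
Difference: 96 − 55.4 = 40.6.

40.60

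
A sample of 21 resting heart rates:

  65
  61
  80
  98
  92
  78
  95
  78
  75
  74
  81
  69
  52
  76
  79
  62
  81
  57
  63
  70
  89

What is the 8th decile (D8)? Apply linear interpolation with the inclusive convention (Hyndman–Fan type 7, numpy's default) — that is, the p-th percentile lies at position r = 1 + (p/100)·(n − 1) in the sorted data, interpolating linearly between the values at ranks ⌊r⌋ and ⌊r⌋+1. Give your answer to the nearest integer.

Sorted: 52, 57, 61, 62, 63, 65, 69, 70, 74, 75, 76, 78, 78, 79, 80, 81, 81, 89, 92, 95, 98.
n = 21.
r = 1 + (80/100)·(21 − 1) = 1 + 16 = 17.
r is an integer, so P80 is the value at rank 17: 81.

81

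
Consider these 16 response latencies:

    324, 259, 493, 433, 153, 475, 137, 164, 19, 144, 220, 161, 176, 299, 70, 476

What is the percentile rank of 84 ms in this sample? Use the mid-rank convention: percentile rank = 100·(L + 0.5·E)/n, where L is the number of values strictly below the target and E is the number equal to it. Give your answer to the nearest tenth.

12.5

Sorted: 19, 70, 137, 144, 153, 161, 164, 176, 220, 259, 299, 324, 433, 475, 476, 493.
Count below 84: L = 2; count equal: E = 0; n = 16.
Percentile rank = 100·(2 + 0.5·0)/16 = 100·2/16 = 12.5.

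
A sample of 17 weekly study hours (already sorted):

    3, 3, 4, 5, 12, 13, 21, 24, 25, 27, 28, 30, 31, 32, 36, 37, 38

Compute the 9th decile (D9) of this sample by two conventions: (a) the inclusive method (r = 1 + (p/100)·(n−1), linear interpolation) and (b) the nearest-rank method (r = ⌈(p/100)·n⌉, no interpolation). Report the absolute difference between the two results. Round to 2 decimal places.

n = 17.
(a) r = 15.4; between ranks 15 (36) and 16 (37): 36.4.
(b) the nearest-rank method: rank 16 → 37.
|36.4 − 37| = 0.6.

0.60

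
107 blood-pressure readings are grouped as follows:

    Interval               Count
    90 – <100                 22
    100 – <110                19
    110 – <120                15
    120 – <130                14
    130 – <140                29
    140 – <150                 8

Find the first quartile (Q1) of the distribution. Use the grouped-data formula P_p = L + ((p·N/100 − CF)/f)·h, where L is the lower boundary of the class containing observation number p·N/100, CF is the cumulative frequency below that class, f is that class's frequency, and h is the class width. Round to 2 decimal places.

N = 107; target position k = 25/100 · 107 = 26.75.
Cumulative frequencies: 22, 41, 56, 70, 99, 107.
Observation 26.75 falls in the class 100 – <110.
L = 100, CF = 22, f = 19, h = 10.
P25 = 100 + ((26.75 − 22)/19)·10 = 100 + 2.5 = 102.5.

102.50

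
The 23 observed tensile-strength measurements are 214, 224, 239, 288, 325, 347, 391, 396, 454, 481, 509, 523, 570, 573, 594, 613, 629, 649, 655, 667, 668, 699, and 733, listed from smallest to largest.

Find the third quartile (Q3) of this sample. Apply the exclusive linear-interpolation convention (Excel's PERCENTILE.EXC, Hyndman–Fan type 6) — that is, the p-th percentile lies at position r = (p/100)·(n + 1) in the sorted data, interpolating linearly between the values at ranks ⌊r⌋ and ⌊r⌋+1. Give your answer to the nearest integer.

649

n = 23.
r = (75/100)·(23 + 1) = 18.
r is an integer, so P75 is the value at rank 18: 649.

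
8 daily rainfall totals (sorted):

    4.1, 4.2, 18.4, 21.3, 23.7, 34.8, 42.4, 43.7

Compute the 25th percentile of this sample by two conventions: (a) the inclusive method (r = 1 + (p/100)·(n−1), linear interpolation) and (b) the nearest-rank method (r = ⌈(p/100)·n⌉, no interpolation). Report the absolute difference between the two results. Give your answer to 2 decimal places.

n = 8.
(a) r = 2.75; between ranks 2 (4.2) and 3 (18.4): 14.85.
(b) the nearest-rank method: rank 2 → 4.2.
|14.85 − 4.2| = 10.65.

10.65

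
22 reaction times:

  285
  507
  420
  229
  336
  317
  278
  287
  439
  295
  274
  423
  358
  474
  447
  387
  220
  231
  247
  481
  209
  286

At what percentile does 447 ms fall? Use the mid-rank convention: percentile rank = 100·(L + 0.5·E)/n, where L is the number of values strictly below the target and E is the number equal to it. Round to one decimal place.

84.1

Sorted: 209, 220, 229, 231, 247, 274, 278, 285, 286, 287, 295, 317, 336, 358, 387, 420, 423, 439, 447, 474, 481, 507.
Count below 447: L = 18; count equal: E = 1; n = 22.
Percentile rank = 100·(18 + 0.5·1)/22 = 100·18.5/22 = 84.09.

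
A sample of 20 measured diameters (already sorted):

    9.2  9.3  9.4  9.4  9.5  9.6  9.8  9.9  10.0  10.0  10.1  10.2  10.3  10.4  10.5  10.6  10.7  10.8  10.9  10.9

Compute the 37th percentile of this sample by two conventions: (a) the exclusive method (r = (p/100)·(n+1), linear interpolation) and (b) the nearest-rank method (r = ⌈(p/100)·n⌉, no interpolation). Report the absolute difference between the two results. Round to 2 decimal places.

0.02

n = 20.
(a) r = 7.77; between ranks 7 (9.8) and 8 (9.9): 9.877.
(b) the nearest-rank method: rank 8 → 9.9.
|9.877 − 9.9| = 0.023.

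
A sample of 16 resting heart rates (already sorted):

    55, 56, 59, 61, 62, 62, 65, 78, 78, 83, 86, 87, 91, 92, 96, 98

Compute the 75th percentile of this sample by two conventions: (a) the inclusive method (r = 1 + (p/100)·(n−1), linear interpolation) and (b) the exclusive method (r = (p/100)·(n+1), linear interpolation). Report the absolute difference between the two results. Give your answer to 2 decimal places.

2.00

n = 16.
(a) r = 12.25; between ranks 12 (87) and 13 (91): 88.
(b) r = 12.75; between ranks 12 (87) and 13 (91): 90.
|88 − 90| = 2.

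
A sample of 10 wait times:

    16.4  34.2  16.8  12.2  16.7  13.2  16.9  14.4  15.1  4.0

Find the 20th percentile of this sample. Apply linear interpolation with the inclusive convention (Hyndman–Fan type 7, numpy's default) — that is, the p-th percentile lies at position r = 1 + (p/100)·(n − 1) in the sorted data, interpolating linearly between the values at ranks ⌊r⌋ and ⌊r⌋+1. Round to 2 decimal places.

Sorted: 4.0, 12.2, 13.2, 14.4, 15.1, 16.4, 16.7, 16.8, 16.9, 34.2.
n = 10.
r = 1 + (20/100)·(10 − 1) = 1 + 1.8 = 2.8.
Rank 2 is 12.2 and rank 3 is 13.2.
Interpolate: 12.2 + 0.8·(13.2 − 12.2) = 12.2 + 0.8·1 = 13.

13.00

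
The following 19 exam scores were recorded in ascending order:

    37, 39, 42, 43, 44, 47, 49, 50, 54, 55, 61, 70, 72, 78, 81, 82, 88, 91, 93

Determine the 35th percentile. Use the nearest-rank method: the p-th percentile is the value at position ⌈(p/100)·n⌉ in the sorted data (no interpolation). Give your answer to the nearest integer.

49

n = 19.
Position = ⌈35/100 · 19⌉ = ⌈6.65⌉ = 7.
The value at rank 7 is 49.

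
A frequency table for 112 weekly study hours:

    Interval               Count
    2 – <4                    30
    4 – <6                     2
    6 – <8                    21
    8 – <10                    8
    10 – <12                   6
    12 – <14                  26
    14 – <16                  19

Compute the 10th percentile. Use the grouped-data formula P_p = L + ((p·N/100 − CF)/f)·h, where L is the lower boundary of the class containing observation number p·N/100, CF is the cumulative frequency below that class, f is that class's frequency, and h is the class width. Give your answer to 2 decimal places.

N = 112; target position k = 10/100 · 112 = 11.2.
Cumulative frequencies: 30, 32, 53, 61, 67, 93, 112.
Observation 11.2 falls in the class 2 – <4.
L = 2, CF = 0, f = 30, h = 2.
P10 = 2 + ((11.2 − 0)/30)·2 = 2 + 0.746667 = 2.74667.

2.75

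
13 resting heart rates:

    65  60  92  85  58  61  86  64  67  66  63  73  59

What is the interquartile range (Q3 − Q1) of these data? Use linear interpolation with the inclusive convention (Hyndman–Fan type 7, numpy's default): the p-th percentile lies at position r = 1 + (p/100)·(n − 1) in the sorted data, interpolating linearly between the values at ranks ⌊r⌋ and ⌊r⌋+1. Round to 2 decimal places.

12.00

Sorted: 58, 59, 60, 61, 63, 64, 65, 66, 67, 73, 85, 86, 92.
n = 13.
P25: r = 4 (integer) → 61.
P75: r = 10 (integer) → 73.
Difference: 73 − 61 = 12.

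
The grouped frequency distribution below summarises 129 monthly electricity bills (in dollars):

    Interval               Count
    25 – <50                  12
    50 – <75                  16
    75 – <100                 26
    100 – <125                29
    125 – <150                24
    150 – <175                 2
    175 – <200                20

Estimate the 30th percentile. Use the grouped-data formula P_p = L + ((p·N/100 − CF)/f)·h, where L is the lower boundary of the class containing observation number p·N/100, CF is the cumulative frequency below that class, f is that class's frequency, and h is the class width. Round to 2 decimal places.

85.29

N = 129; target position k = 30/100 · 129 = 38.7.
Cumulative frequencies: 12, 28, 54, 83, 107, 109, 129.
Observation 38.7 falls in the class 75 – <100.
L = 75, CF = 28, f = 26, h = 25.
P30 = 75 + ((38.7 − 28)/26)·25 = 75 + 10.2885 = 85.2885.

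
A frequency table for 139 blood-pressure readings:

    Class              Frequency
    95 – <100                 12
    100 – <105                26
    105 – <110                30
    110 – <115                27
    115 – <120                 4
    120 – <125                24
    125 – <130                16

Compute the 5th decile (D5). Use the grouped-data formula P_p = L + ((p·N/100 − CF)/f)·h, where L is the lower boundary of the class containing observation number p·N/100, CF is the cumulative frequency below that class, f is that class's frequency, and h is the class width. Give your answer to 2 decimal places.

N = 139; target position k = 50/100 · 139 = 69.5.
Cumulative frequencies: 12, 38, 68, 95, 99, 123, 139.
Observation 69.5 falls in the class 110 – <115.
L = 110, CF = 68, f = 27, h = 5.
P50 = 110 + ((69.5 − 68)/27)·5 = 110 + 0.277778 = 110.278.

110.28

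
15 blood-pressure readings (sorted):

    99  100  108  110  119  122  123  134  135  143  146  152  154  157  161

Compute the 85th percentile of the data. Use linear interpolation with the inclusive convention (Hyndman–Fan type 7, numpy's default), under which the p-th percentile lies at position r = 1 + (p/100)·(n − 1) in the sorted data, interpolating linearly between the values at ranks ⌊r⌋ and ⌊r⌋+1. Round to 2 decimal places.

153.80

n = 15.
r = 1 + (85/100)·(15 − 1) = 1 + 11.9 = 12.9.
Rank 12 is 152 and rank 13 is 154.
Interpolate: 152 + 0.9·(154 − 152) = 152 + 0.9·2 = 153.8.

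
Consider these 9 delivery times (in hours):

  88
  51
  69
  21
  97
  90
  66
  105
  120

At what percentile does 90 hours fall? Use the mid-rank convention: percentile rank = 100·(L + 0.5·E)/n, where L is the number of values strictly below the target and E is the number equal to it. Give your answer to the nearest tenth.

61.1

Sorted: 21, 51, 66, 69, 88, 90, 97, 105, 120.
Count below 90: L = 5; count equal: E = 1; n = 9.
Percentile rank = 100·(5 + 0.5·1)/9 = 100·5.5/9 = 61.11.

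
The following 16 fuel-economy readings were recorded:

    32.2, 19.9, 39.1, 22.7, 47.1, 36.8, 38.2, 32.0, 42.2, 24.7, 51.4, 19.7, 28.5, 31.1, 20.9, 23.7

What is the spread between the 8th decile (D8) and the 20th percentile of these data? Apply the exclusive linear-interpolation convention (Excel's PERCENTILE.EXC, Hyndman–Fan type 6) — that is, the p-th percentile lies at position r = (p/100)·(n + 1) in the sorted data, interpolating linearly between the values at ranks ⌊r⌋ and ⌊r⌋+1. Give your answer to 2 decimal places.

Sorted: 19.7, 19.9, 20.9, 22.7, 23.7, 24.7, 28.5, 31.1, 32.0, 32.2, 36.8, 38.2, 39.1, 42.2, 47.1, 51.4.
n = 16.
P20: r = 3.4; ranks 3–4 are 20.9, 22.7; interpolating gives 21.62.
P80: r = 13.6; ranks 13–14 are 39.1, 42.2; interpolating gives 40.96.
Difference: 40.96 − 21.62 = 19.34.

19.34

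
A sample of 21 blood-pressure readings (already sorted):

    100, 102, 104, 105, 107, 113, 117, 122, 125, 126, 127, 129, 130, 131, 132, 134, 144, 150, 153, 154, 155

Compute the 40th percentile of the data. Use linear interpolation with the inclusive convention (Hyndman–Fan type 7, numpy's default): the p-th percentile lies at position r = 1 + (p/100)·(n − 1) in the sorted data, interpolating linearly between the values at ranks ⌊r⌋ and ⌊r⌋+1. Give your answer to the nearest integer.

125

n = 21.
r = 1 + (40/100)·(21 − 1) = 1 + 8 = 9.
r is an integer, so P40 is the value at rank 9: 125.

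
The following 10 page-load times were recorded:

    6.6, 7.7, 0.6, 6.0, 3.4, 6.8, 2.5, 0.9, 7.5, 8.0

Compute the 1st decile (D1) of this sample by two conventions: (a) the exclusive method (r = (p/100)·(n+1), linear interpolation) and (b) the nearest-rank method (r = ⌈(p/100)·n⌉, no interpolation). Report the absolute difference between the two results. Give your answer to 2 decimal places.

0.03

Sorted: 0.6, 0.9, 2.5, 3.4, 6.0, 6.6, 6.8, 7.5, 7.7, 8.0.
n = 10.
(a) r = 1.1; between ranks 1 (0.6) and 2 (0.9): 0.63.
(b) the nearest-rank method: rank 1 → 0.6.
|0.63 − 0.6| = 0.03.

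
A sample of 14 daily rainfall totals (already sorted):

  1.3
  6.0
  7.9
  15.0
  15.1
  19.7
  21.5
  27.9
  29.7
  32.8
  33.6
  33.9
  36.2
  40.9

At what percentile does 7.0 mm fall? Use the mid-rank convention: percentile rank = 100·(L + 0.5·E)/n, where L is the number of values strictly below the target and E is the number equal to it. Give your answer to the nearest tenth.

14.3

Count below 7.0: L = 2; count equal: E = 0; n = 14.
Percentile rank = 100·(2 + 0.5·0)/14 = 100·2/14 = 14.29.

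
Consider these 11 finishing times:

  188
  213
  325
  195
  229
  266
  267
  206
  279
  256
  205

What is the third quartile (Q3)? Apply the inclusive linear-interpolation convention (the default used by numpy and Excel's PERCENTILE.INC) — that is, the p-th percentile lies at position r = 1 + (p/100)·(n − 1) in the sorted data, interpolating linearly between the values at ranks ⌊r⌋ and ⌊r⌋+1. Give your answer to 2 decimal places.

266.50

Sorted: 188, 195, 205, 206, 213, 229, 256, 266, 267, 279, 325.
n = 11.
r = 1 + (75/100)·(11 − 1) = 1 + 7.5 = 8.5.
Rank 8 is 266 and rank 9 is 267.
Interpolate: 266 + 0.5·(267 − 266) = 266 + 0.5·1 = 266.5.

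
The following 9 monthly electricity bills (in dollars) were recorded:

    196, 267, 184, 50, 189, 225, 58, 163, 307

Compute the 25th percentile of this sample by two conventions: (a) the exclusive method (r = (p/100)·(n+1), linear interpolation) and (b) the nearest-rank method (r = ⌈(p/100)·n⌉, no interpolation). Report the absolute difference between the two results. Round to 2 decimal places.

52.50

Sorted: 50, 58, 163, 184, 189, 196, 225, 267, 307.
n = 9.
(a) r = 2.5; between ranks 2 (58) and 3 (163): 110.5.
(b) the nearest-rank method: rank 3 → 163.
|110.5 − 163| = 52.5.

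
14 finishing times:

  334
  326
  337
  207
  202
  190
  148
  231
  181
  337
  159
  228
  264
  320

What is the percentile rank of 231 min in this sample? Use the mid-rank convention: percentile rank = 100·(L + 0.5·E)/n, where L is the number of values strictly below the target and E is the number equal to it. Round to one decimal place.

53.6

Sorted: 148, 159, 181, 190, 202, 207, 228, 231, 264, 320, 326, 334, 337, 337.
Count below 231: L = 7; count equal: E = 1; n = 14.
Percentile rank = 100·(7 + 0.5·1)/14 = 100·7.5/14 = 53.57.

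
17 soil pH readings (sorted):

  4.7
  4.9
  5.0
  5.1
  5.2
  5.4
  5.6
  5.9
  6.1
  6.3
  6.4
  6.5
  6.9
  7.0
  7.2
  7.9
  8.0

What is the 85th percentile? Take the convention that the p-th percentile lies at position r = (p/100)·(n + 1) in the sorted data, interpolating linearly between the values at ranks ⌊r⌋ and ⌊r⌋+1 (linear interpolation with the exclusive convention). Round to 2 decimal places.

7.41

n = 17.
r = (85/100)·(17 + 1) = 15.3.
Rank 15 is 7.2 and rank 16 is 7.9.
Interpolate: 7.2 + 0.3·(7.9 − 7.2) = 7.2 + 0.3·0.7 = 7.41.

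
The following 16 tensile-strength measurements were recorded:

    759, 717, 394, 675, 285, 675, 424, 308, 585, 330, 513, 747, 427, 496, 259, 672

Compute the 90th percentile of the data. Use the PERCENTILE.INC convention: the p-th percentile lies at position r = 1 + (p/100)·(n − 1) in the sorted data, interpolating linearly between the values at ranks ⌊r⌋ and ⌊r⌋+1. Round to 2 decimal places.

Sorted: 259, 285, 308, 330, 394, 424, 427, 496, 513, 585, 672, 675, 675, 717, 747, 759.
n = 16.
r = 1 + (90/100)·(16 − 1) = 1 + 13.5 = 14.5.
Rank 14 is 717 and rank 15 is 747.
Interpolate: 717 + 0.5·(747 − 717) = 717 + 0.5·30 = 732.

732.00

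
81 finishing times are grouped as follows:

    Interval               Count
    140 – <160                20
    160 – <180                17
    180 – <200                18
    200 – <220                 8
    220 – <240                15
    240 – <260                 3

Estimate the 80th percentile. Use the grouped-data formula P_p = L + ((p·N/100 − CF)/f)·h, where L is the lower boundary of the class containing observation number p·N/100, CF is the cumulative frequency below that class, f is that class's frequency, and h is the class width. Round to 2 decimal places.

N = 81; target position k = 80/100 · 81 = 64.8.
Cumulative frequencies: 20, 37, 55, 63, 78, 81.
Observation 64.8 falls in the class 220 – <240.
L = 220, CF = 63, f = 15, h = 20.
P80 = 220 + ((64.8 − 63)/15)·20 = 220 + 2.4 = 222.4.

222.40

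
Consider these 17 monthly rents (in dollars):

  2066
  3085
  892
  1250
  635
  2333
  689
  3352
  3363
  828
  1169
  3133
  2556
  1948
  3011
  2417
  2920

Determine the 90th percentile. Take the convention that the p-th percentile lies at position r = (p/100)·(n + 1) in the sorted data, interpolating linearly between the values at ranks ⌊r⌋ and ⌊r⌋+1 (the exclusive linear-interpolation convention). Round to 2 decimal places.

Sorted: 635, 689, 828, 892, 1169, 1250, 1948, 2066, 2333, 2417, 2556, 2920, 3011, 3085, 3133, 3352, 3363.
n = 17.
r = (90/100)·(17 + 1) = 16.2.
Rank 16 is 3352 and rank 17 is 3363.
Interpolate: 3352 + 0.2·(3363 − 3352) = 3352 + 0.2·11 = 3354.2.

3354.20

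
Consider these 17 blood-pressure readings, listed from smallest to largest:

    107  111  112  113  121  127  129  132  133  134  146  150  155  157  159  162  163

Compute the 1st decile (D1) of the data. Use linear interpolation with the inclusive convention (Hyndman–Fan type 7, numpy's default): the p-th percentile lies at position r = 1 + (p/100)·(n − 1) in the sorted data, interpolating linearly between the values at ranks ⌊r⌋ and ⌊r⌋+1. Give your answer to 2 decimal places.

n = 17.
r = 1 + (10/100)·(17 − 1) = 1 + 1.6 = 2.6.
Rank 2 is 111 and rank 3 is 112.
Interpolate: 111 + 0.6·(112 − 111) = 111 + 0.6·1 = 111.6.

111.60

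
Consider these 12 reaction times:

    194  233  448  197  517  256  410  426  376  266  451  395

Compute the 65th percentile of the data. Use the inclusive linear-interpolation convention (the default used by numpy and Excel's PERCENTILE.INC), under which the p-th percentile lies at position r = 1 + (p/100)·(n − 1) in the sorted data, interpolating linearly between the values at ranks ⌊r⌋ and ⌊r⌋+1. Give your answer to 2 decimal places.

Sorted: 194, 197, 233, 256, 266, 376, 395, 410, 426, 448, 451, 517.
n = 12.
r = 1 + (65/100)·(12 − 1) = 1 + 7.15 = 8.15.
Rank 8 is 410 and rank 9 is 426.
Interpolate: 410 + 0.15·(426 − 410) = 410 + 0.15·16 = 412.4.

412.40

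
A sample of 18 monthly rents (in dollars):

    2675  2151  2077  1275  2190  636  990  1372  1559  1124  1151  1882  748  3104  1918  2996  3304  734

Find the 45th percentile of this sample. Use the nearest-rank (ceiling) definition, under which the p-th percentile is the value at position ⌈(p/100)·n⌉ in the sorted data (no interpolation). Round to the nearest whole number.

Sorted: 636, 734, 748, 990, 1124, 1151, 1275, 1372, 1559, 1882, 1918, 2077, 2151, 2190, 2675, 2996, 3104, 3304.
n = 18.
Position = ⌈45/100 · 18⌉ = ⌈8.1⌉ = 9.
The value at rank 9 is 1559.

1559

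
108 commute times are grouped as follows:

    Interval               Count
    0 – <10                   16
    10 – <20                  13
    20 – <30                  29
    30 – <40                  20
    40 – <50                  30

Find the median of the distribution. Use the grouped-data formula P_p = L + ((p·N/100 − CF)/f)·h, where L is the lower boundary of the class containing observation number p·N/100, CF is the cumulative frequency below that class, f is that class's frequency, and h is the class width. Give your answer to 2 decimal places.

N = 108; target position k = 50/100 · 108 = 54.
Cumulative frequencies: 16, 29, 58, 78, 108.
Observation 54 falls in the class 20 – <30.
L = 20, CF = 29, f = 29, h = 10.
P50 = 20 + ((54 − 29)/29)·10 = 20 + 8.62069 = 28.6207.

28.62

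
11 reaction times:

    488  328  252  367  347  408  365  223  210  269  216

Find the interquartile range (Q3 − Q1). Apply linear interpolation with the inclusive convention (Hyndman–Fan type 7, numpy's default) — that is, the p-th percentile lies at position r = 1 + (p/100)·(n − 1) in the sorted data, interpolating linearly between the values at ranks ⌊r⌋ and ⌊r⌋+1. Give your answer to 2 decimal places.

Sorted: 210, 216, 223, 252, 269, 328, 347, 365, 367, 408, 488.
n = 11.
P25: r = 3.5; ranks 3–4 are 223, 252; interpolating gives 237.5.
P75: r = 8.5; ranks 8–9 are 365, 367; interpolating gives 366.
Difference: 366 − 237.5 = 128.5.

128.50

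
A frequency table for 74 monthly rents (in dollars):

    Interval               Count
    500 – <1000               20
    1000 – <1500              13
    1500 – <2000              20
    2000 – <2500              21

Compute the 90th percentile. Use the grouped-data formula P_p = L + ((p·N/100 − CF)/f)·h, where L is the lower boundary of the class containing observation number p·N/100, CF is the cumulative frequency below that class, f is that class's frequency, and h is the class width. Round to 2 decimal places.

2323.81

N = 74; target position k = 90/100 · 74 = 66.6.
Cumulative frequencies: 20, 33, 53, 74.
Observation 66.6 falls in the class 2000 – <2500.
L = 2000, CF = 53, f = 21, h = 500.
P90 = 2000 + ((66.6 − 53)/21)·500 = 2000 + 323.81 = 2323.81.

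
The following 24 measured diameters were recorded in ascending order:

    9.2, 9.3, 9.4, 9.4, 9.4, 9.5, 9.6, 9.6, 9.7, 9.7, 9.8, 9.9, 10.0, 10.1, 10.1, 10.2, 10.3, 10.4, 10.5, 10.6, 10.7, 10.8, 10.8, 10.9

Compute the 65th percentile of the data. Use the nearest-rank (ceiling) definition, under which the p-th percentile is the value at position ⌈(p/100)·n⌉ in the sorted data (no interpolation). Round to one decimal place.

n = 24.
Position = ⌈65/100 · 24⌉ = ⌈15.6⌉ = 16.
The value at rank 16 is 10.2.

10.2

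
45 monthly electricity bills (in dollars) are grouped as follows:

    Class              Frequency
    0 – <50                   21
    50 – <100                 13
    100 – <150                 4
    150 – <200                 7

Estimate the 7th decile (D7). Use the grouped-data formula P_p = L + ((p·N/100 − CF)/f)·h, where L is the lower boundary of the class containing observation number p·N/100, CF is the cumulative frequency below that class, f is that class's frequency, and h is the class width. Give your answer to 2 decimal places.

N = 45; target position k = 70/100 · 45 = 31.5.
Cumulative frequencies: 21, 34, 38, 45.
Observation 31.5 falls in the class 50 – <100.
L = 50, CF = 21, f = 13, h = 50.
P70 = 50 + ((31.5 − 21)/13)·50 = 50 + 40.3846 = 90.3846.

90.38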